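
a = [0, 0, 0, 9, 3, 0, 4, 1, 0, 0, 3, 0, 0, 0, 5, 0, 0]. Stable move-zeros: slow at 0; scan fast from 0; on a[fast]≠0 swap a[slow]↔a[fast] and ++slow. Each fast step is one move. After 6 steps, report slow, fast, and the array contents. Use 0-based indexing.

slow=2, fast=6, a=[9, 3, 0, 0, 0, 0, 4, 1, 0, 0, 3, 0, 0, 0, 5, 0, 0]

slow=0 fast=0: a[fast]=0, fast++
slow=0 fast=1: a[fast]=0, fast++
slow=0 fast=2: a[fast]=0, fast++
slow=0 fast=3: a[fast]=9≠0 swap→a[0]=9, slow++,fast++
slow=1 fast=4: a[fast]=3≠0 swap→a[1]=3, slow++,fast++
slow=2 fast=5: a[fast]=0, fast++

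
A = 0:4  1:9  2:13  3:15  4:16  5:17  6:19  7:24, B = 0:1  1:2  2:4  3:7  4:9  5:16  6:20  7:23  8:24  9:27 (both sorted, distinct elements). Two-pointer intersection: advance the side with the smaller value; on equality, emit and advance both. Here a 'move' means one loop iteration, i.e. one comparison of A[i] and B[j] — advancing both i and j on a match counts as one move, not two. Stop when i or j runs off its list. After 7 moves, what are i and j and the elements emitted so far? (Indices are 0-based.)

i=4, j=5, emitted=[4, 9]

i=0 j=0: 4>1, j++
i=0 j=1: 4>2, j++
i=0 j=2: 4==4 emit, i++,j++
i=1 j=3: 9>7, j++
i=1 j=4: 9==9 emit, i++,j++
i=2 j=5: 13<16, i++
i=3 j=5: 15<16, i++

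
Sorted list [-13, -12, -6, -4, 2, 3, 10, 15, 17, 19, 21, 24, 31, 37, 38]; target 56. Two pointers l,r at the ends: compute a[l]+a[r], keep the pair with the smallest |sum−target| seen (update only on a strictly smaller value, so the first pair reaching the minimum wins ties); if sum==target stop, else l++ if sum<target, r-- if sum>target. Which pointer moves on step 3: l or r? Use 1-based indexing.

l

[1,15] -13+38=25 d=31 * → l++
[2,15] -12+38=26 d=30 * → l++
[3,15] -6+38=32 d=24 * → l++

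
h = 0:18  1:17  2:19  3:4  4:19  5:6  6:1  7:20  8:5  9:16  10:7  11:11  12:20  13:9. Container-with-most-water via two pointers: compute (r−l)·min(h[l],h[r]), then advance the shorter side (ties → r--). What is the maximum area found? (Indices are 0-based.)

max area = 216

l=0 r=13: min(18,9)*13=117 best=117 *, r--
l=0 r=12: min(18,20)*12=216 best=216 *, l++
l=1 r=12: min(17,20)*11=187 best=216, l++
l=2 r=12: min(19,20)*10=190 best=216, l++
l=3 r=12: min(4,20)*9=36 best=216, l++
l=4 r=12: min(19,20)*8=152 best=216, l++
l=5 r=12: min(6,20)*7=42 best=216, l++
l=6 r=12: min(1,20)*6=6 best=216, l++
l=7 r=12: min(20,20)*5=100 best=216, r--
l=7 r=11: min(20,11)*4=44 best=216, r--
l=7 r=10: min(20,7)*3=21 best=216, r--
l=7 r=9: min(20,16)*2=32 best=216, r--
l=7 r=8: min(20,5)*1=5 best=216, r--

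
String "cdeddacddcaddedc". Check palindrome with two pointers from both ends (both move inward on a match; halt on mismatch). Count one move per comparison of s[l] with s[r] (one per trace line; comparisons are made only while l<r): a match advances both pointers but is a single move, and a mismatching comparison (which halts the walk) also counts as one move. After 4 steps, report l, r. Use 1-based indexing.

l=1 r=16: 'c'=='c', l++,r--
l=2 r=15: 'd'=='d', l++,r--
l=3 r=14: 'e'=='e', l++,r--
l=4 r=13: 'd'=='d', l++,r--

l=5, r=12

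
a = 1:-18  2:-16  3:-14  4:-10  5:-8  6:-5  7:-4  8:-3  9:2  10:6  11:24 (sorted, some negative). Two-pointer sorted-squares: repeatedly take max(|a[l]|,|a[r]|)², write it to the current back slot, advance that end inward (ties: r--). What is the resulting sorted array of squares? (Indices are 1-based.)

[4, 9, 16, 25, 36, 64, 100, 196, 256, 324, 576]

l=1 r=11: |-18|<=|24| out[11]=576, r--
l=1 r=10: |-18|>|6| out[10]=324, l++
l=2 r=10: |-16|>|6| out[9]=256, l++
l=3 r=10: |-14|>|6| out[8]=196, l++
l=4 r=10: |-10|>|6| out[7]=100, l++
l=5 r=10: |-8|>|6| out[6]=64, l++
l=6 r=10: |-5|<=|6| out[5]=36, r--
l=6 r=9: |-5|>|2| out[4]=25, l++
l=7 r=9: |-4|>|2| out[3]=16, l++
l=8 r=9: |-3|>|2| out[2]=9, l++
l=9 r=9: |2|<=|2| out[1]=4, r--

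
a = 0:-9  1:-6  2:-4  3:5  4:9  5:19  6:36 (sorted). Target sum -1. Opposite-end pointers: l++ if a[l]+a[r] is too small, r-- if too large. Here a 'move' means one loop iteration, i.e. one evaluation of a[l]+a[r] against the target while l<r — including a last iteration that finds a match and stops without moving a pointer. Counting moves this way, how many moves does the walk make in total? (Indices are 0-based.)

5 moves

[0,6] -9+36=27 >-1 → r--
[0,5] -9+19=10 >-1 → r--
[0,4] -9+9=0 >-1 → r--
[0,3] -9+5=-4 <-1 → l++
[1,3] -6+5=-1 → found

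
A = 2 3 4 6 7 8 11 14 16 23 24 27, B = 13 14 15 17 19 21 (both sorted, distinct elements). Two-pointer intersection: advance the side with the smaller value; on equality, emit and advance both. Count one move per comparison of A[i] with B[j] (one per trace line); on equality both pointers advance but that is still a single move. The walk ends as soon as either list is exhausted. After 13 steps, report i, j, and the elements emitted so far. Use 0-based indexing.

[i=0,j=0] 2<13 → i++
[i=1,j=0] 3<13 → i++
[i=2,j=0] 4<13 → i++
[i=3,j=0] 6<13 → i++
[i=4,j=0] 7<13 → i++
[i=5,j=0] 8<13 → i++
[i=6,j=0] 11<13 → i++
[i=7,j=0] 14>13 → j++
[i=7,j=1] 14==14 emit → i++,j++
[i=8,j=2] 16>15 → j++
[i=8,j=3] 16<17 → i++
[i=9,j=3] 23>17 → j++
[i=9,j=4] 23>19 → j++

i=9, j=5, emitted=[14]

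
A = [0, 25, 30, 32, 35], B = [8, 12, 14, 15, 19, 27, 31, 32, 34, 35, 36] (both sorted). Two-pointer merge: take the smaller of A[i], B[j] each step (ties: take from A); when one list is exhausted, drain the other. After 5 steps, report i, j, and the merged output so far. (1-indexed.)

[i=1,j=1] A[i]=0<=B[j]=8 take 0 → i++
[i=2,j=1] A[i]=25>B[j]=8 take 8 → j++
[i=2,j=2] A[i]=25>B[j]=12 take 12 → j++
[i=2,j=3] A[i]=25>B[j]=14 take 14 → j++
[i=2,j=4] A[i]=25>B[j]=15 take 15 → j++

i=2, j=5, merged so far=[0, 8, 12, 14, 15]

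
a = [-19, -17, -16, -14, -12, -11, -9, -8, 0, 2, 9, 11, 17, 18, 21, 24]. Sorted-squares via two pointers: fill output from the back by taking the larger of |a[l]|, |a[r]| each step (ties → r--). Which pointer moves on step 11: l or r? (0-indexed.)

[0,15] |-19|<=|24| out[15]=576 → r--
[0,14] |-19|<=|21| out[14]=441 → r--
[0,13] |-19|>|18| out[13]=361 → l++
[1,13] |-17|<=|18| out[12]=324 → r--
[1,12] |-17|<=|17| out[11]=289 → r--
[1,11] |-17|>|11| out[10]=289 → l++
[2,11] |-16|>|11| out[9]=256 → l++
[3,11] |-14|>|11| out[8]=196 → l++
[4,11] |-12|>|11| out[7]=144 → l++
[5,11] |-11|<=|11| out[6]=121 → r--
[5,10] |-11|>|9| out[5]=121 → l++

l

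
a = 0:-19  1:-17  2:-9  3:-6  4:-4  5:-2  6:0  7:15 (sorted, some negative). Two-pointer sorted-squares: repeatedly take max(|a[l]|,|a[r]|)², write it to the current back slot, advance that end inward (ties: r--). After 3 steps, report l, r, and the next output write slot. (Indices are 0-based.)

[0,7] |-19|>|15| out[7]=361 → l++
[1,7] |-17|>|15| out[6]=289 → l++
[2,7] |-9|<=|15| out[5]=225 → r--

l=2, r=6, next write slot=4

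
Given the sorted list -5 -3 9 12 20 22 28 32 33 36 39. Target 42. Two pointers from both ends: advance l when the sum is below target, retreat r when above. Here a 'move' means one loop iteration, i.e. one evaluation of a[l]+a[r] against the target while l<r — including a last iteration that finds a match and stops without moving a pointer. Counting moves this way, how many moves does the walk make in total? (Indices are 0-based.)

[0,10] -5+39=34 <42 → l++
[1,10] -3+39=36 <42 → l++
[2,10] 9+39=48 >42 → r--
[2,9] 9+36=45 >42 → r--
[2,8] 9+33=42 → found

5 moves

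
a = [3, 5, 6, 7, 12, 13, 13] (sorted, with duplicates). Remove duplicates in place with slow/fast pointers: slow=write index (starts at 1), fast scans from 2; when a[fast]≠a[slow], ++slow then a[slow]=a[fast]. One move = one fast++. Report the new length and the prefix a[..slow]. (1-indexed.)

length 6; prefix = [3, 5, 6, 7, 12, 13]

(s=1,f=2) a[fast]=5≠a[slow]=3 write a[2]=5 → slow++,fast++
(s=2,f=3) a[fast]=6≠a[slow]=5 write a[3]=6 → slow++,fast++
(s=3,f=4) a[fast]=7≠a[slow]=6 write a[4]=7 → slow++,fast++
(s=4,f=5) a[fast]=12≠a[slow]=7 write a[5]=12 → slow++,fast++
(s=5,f=6) a[fast]=13≠a[slow]=12 write a[6]=13 → slow++,fast++
(s=6,f=7) a[fast]=13=a[slow] dup → fast++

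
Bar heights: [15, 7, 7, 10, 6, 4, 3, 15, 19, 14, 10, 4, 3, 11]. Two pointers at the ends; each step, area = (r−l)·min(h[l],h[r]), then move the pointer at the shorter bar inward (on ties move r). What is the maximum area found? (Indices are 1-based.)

max area = 143

[1,14] min(15,11)*13=143 best=143 * → r--
[1,13] min(15,3)*12=36 best=143 → r--
[1,12] min(15,4)*11=44 best=143 → r--
[1,11] min(15,10)*10=100 best=143 → r--
[1,10] min(15,14)*9=126 best=143 → r--
[1,9] min(15,19)*8=120 best=143 → l++
[2,9] min(7,19)*7=49 best=143 → l++
[3,9] min(7,19)*6=42 best=143 → l++
[4,9] min(10,19)*5=50 best=143 → l++
[5,9] min(6,19)*4=24 best=143 → l++
[6,9] min(4,19)*3=12 best=143 → l++
[7,9] min(3,19)*2=6 best=143 → l++
[8,9] min(15,19)*1=15 best=143 → l++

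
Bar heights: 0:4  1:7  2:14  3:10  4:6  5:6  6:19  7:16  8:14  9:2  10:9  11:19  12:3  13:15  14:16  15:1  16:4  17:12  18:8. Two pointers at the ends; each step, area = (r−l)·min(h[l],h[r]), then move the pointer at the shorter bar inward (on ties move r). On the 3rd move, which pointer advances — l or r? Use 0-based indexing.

r

l=0 r=18: min(4,8)*18=72 best=72 *, l++
l=1 r=18: min(7,8)*17=119 best=119 *, l++
l=2 r=18: min(14,8)*16=128 best=128 *, r--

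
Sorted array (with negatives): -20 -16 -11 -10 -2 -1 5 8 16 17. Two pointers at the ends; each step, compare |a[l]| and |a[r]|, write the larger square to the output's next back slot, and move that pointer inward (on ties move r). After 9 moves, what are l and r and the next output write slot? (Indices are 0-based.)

l=5, r=5, next write slot=0

[0,9] |-20|>|17| out[9]=400 → l++
[1,9] |-16|<=|17| out[8]=289 → r--
[1,8] |-16|<=|16| out[7]=256 → r--
[1,7] |-16|>|8| out[6]=256 → l++
[2,7] |-11|>|8| out[5]=121 → l++
[3,7] |-10|>|8| out[4]=100 → l++
[4,7] |-2|<=|8| out[3]=64 → r--
[4,6] |-2|<=|5| out[2]=25 → r--
[4,5] |-2|>|-1| out[1]=4 → l++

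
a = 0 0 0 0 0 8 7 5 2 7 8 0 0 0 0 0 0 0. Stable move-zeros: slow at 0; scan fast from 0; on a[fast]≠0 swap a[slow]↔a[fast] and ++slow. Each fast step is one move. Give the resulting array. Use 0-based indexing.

[8, 7, 5, 2, 7, 8, 0, 0, 0, 0, 0, 0, 0, 0, 0, 0, 0, 0]

slow=0 fast=0: a[fast]=0, fast++
slow=0 fast=1: a[fast]=0, fast++
slow=0 fast=2: a[fast]=0, fast++
slow=0 fast=3: a[fast]=0, fast++
slow=0 fast=4: a[fast]=0, fast++
slow=0 fast=5: a[fast]=8≠0 swap→a[0]=8, slow++,fast++
slow=1 fast=6: a[fast]=7≠0 swap→a[1]=7, slow++,fast++
slow=2 fast=7: a[fast]=5≠0 swap→a[2]=5, slow++,fast++
slow=3 fast=8: a[fast]=2≠0 swap→a[3]=2, slow++,fast++
slow=4 fast=9: a[fast]=7≠0 swap→a[4]=7, slow++,fast++
slow=5 fast=10: a[fast]=8≠0 swap→a[5]=8, slow++,fast++
slow=6 fast=11: a[fast]=0, fast++
slow=6 fast=12: a[fast]=0, fast++
slow=6 fast=13: a[fast]=0, fast++
slow=6 fast=14: a[fast]=0, fast++
slow=6 fast=15: a[fast]=0, fast++
slow=6 fast=16: a[fast]=0, fast++
slow=6 fast=17: a[fast]=0, fast++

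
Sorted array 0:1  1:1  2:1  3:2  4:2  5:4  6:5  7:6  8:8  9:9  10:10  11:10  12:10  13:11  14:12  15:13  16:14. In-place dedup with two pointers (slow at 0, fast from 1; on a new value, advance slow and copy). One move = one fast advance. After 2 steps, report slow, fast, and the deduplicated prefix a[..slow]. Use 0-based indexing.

slow=0, fast=3, prefix=[1]

slow=0 fast=1: a[fast]=1=a[slow] dup, fast++
slow=0 fast=2: a[fast]=1=a[slow] dup, fast++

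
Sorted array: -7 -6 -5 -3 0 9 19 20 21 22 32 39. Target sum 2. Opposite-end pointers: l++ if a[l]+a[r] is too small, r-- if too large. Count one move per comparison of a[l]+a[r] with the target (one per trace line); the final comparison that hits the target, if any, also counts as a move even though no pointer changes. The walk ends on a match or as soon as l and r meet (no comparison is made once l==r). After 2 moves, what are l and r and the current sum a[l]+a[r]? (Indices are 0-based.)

l=0 r=11: -7+39=32 >2, r--
l=0 r=10: -7+32=25 >2, r--

l=0, r=9, sum=15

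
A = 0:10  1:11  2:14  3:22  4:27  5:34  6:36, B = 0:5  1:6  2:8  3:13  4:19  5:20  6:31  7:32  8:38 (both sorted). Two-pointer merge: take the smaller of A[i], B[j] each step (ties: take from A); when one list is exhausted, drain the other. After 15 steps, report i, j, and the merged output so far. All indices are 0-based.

i=0 j=0: A[i]=10>B[j]=5 take 5, j++
i=0 j=1: A[i]=10>B[j]=6 take 6, j++
i=0 j=2: A[i]=10>B[j]=8 take 8, j++
i=0 j=3: A[i]=10<=B[j]=13 take 10, i++
i=1 j=3: A[i]=11<=B[j]=13 take 11, i++
i=2 j=3: A[i]=14>B[j]=13 take 13, j++
i=2 j=4: A[i]=14<=B[j]=19 take 14, i++
i=3 j=4: A[i]=22>B[j]=19 take 19, j++
i=3 j=5: A[i]=22>B[j]=20 take 20, j++
i=3 j=6: A[i]=22<=B[j]=31 take 22, i++
i=4 j=6: A[i]=27<=B[j]=31 take 27, i++
i=5 j=6: A[i]=34>B[j]=31 take 31, j++
i=5 j=7: A[i]=34>B[j]=32 take 32, j++
i=5 j=8: A[i]=34<=B[j]=38 take 34, i++
i=6 j=8: A[i]=36<=B[j]=38 take 36, i++

i=7, j=8, merged so far=[5, 6, 8, 10, 11, 13, 14, 19, 20, 22, 27, 31, 32, 34, 36]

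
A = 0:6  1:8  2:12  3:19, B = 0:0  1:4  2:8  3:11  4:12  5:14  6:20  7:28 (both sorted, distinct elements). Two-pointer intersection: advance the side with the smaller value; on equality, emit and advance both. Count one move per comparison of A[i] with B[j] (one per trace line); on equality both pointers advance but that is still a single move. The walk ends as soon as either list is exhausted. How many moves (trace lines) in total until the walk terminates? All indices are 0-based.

i=0 j=0: 6>0, j++
i=0 j=1: 6>4, j++
i=0 j=2: 6<8, i++
i=1 j=2: 8==8 emit, i++,j++
i=2 j=3: 12>11, j++
i=2 j=4: 12==12 emit, i++,j++
i=3 j=5: 19>14, j++
i=3 j=6: 19<20, i++

8 moves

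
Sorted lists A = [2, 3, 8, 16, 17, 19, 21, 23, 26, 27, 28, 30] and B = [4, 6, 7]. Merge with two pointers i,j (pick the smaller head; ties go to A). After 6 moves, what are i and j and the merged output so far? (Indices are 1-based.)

i=1 j=1: A[i]=2<=B[j]=4 take 2, i++
i=2 j=1: A[i]=3<=B[j]=4 take 3, i++
i=3 j=1: A[i]=8>B[j]=4 take 4, j++
i=3 j=2: A[i]=8>B[j]=6 take 6, j++
i=3 j=3: A[i]=8>B[j]=7 take 7, j++
i=3 j=4: B done, take A[i]=8, i++

i=4, j=4, merged so far=[2, 3, 4, 6, 7, 8]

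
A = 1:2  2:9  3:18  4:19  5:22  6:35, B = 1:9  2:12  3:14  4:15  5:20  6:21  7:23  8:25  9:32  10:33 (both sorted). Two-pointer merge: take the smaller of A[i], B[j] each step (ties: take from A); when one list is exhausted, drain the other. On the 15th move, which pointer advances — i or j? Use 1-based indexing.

[i=1,j=1] A[i]=2<=B[j]=9 take 2 → i++
[i=2,j=1] A[i]=9<=B[j]=9 take 9 → i++
[i=3,j=1] A[i]=18>B[j]=9 take 9 → j++
[i=3,j=2] A[i]=18>B[j]=12 take 12 → j++
[i=3,j=3] A[i]=18>B[j]=14 take 14 → j++
[i=3,j=4] A[i]=18>B[j]=15 take 15 → j++
[i=3,j=5] A[i]=18<=B[j]=20 take 18 → i++
[i=4,j=5] A[i]=19<=B[j]=20 take 19 → i++
[i=5,j=5] A[i]=22>B[j]=20 take 20 → j++
[i=5,j=6] A[i]=22>B[j]=21 take 21 → j++
[i=5,j=7] A[i]=22<=B[j]=23 take 22 → i++
[i=6,j=7] A[i]=35>B[j]=23 take 23 → j++
[i=6,j=8] A[i]=35>B[j]=25 take 25 → j++
[i=6,j=9] A[i]=35>B[j]=32 take 32 → j++
[i=6,j=10] A[i]=35>B[j]=33 take 33 → j++

j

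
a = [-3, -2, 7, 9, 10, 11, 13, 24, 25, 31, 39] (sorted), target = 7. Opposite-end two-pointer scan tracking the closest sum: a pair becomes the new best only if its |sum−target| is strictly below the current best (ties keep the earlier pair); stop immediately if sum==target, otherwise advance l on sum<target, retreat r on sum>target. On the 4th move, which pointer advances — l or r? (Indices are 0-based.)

r

[0,10] -3+39=36 d=29 * → r--
[0,9] -3+31=28 d=21 * → r--
[0,8] -3+25=22 d=15 * → r--
[0,7] -3+24=21 d=14 * → r--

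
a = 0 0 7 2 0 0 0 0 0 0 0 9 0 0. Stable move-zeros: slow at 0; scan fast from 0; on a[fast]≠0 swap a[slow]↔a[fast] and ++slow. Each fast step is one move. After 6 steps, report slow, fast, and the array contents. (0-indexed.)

slow=0 fast=0: a[fast]=0, fast++
slow=0 fast=1: a[fast]=0, fast++
slow=0 fast=2: a[fast]=7≠0 swap→a[0]=7, slow++,fast++
slow=1 fast=3: a[fast]=2≠0 swap→a[1]=2, slow++,fast++
slow=2 fast=4: a[fast]=0, fast++
slow=2 fast=5: a[fast]=0, fast++

slow=2, fast=6, a=[7, 2, 0, 0, 0, 0, 0, 0, 0, 0, 0, 9, 0, 0]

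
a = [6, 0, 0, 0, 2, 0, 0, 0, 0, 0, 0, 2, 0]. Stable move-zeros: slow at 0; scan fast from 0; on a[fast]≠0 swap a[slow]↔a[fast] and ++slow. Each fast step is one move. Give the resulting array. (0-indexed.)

[6, 2, 2, 0, 0, 0, 0, 0, 0, 0, 0, 0, 0]

(s=0,f=0) a[fast]=6≠0 swap→a[0]=6 → slow++,fast++
(s=1,f=1) a[fast]=0 → fast++
(s=1,f=2) a[fast]=0 → fast++
(s=1,f=3) a[fast]=0 → fast++
(s=1,f=4) a[fast]=2≠0 swap→a[1]=2 → slow++,fast++
(s=2,f=5) a[fast]=0 → fast++
(s=2,f=6) a[fast]=0 → fast++
(s=2,f=7) a[fast]=0 → fast++
(s=2,f=8) a[fast]=0 → fast++
(s=2,f=9) a[fast]=0 → fast++
(s=2,f=10) a[fast]=0 → fast++
(s=2,f=11) a[fast]=2≠0 swap→a[2]=2 → slow++,fast++
(s=3,f=12) a[fast]=0 → fast++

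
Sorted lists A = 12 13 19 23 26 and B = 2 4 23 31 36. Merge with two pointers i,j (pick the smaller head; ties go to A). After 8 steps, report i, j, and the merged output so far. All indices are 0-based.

i=5, j=3, merged so far=[2, 4, 12, 13, 19, 23, 23, 26]

[i=0,j=0] A[i]=12>B[j]=2 take 2 → j++
[i=0,j=1] A[i]=12>B[j]=4 take 4 → j++
[i=0,j=2] A[i]=12<=B[j]=23 take 12 → i++
[i=1,j=2] A[i]=13<=B[j]=23 take 13 → i++
[i=2,j=2] A[i]=19<=B[j]=23 take 19 → i++
[i=3,j=2] A[i]=23<=B[j]=23 take 23 → i++
[i=4,j=2] A[i]=26>B[j]=23 take 23 → j++
[i=4,j=3] A[i]=26<=B[j]=31 take 26 → i++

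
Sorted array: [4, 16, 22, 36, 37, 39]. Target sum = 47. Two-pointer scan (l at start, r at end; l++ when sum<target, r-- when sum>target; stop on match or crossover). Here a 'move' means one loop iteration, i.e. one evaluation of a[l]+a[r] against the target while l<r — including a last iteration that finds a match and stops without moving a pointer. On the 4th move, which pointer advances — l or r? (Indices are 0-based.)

r

[0,5] 4+39=43 <47 → l++
[1,5] 16+39=55 >47 → r--
[1,4] 16+37=53 >47 → r--
[1,3] 16+36=52 >47 → r--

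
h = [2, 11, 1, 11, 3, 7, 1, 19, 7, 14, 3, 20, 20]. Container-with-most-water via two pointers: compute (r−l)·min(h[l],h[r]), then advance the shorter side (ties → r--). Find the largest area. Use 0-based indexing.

l=0 r=12: min(2,20)*12=24 best=24 *, l++
l=1 r=12: min(11,20)*11=121 best=121 *, l++
l=2 r=12: min(1,20)*10=10 best=121, l++
l=3 r=12: min(11,20)*9=99 best=121, l++
l=4 r=12: min(3,20)*8=24 best=121, l++
l=5 r=12: min(7,20)*7=49 best=121, l++
l=6 r=12: min(1,20)*6=6 best=121, l++
l=7 r=12: min(19,20)*5=95 best=121, l++
l=8 r=12: min(7,20)*4=28 best=121, l++
l=9 r=12: min(14,20)*3=42 best=121, l++
l=10 r=12: min(3,20)*2=6 best=121, l++
l=11 r=12: min(20,20)*1=20 best=121, r--

max area = 121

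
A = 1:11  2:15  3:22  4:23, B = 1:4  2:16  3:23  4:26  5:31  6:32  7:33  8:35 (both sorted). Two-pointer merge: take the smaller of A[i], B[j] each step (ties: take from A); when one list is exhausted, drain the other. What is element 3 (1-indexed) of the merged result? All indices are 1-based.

merged[3] = 15

i=1 j=1: A[i]=11>B[j]=4 take 4, j++
i=1 j=2: A[i]=11<=B[j]=16 take 11, i++
i=2 j=2: A[i]=15<=B[j]=16 take 15, i++
i=3 j=2: A[i]=22>B[j]=16 take 16, j++
i=3 j=3: A[i]=22<=B[j]=23 take 22, i++
i=4 j=3: A[i]=23<=B[j]=23 take 23, i++
i=5 j=3: A done, take B[j]=23, j++
i=5 j=4: A done, take B[j]=26, j++
i=5 j=5: A done, take B[j]=31, j++
i=5 j=6: A done, take B[j]=32, j++
i=5 j=7: A done, take B[j]=33, j++
i=5 j=8: A done, take B[j]=35, j++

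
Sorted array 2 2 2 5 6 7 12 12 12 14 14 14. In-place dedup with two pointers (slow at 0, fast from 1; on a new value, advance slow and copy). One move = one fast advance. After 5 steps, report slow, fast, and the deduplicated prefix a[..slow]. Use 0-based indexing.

slow=0 fast=1: a[fast]=2=a[slow] dup, fast++
slow=0 fast=2: a[fast]=2=a[slow] dup, fast++
slow=0 fast=3: a[fast]=5≠a[slow]=2 write a[1]=5, slow++,fast++
slow=1 fast=4: a[fast]=6≠a[slow]=5 write a[2]=6, slow++,fast++
slow=2 fast=5: a[fast]=7≠a[slow]=6 write a[3]=7, slow++,fast++

slow=3, fast=6, prefix=[2, 5, 6, 7]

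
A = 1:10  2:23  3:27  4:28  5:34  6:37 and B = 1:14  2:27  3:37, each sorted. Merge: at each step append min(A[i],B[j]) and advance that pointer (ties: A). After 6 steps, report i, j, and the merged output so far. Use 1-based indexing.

[i=1,j=1] A[i]=10<=B[j]=14 take 10 → i++
[i=2,j=1] A[i]=23>B[j]=14 take 14 → j++
[i=2,j=2] A[i]=23<=B[j]=27 take 23 → i++
[i=3,j=2] A[i]=27<=B[j]=27 take 27 → i++
[i=4,j=2] A[i]=28>B[j]=27 take 27 → j++
[i=4,j=3] A[i]=28<=B[j]=37 take 28 → i++

i=5, j=3, merged so far=[10, 14, 23, 27, 27, 28]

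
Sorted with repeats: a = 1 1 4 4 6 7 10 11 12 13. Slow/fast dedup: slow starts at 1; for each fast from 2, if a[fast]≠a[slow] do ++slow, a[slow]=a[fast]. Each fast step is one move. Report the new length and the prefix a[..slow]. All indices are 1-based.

slow=1 fast=2: a[fast]=1=a[slow] dup, fast++
slow=1 fast=3: a[fast]=4≠a[slow]=1 write a[2]=4, slow++,fast++
slow=2 fast=4: a[fast]=4=a[slow] dup, fast++
slow=2 fast=5: a[fast]=6≠a[slow]=4 write a[3]=6, slow++,fast++
slow=3 fast=6: a[fast]=7≠a[slow]=6 write a[4]=7, slow++,fast++
slow=4 fast=7: a[fast]=10≠a[slow]=7 write a[5]=10, slow++,fast++
slow=5 fast=8: a[fast]=11≠a[slow]=10 write a[6]=11, slow++,fast++
slow=6 fast=9: a[fast]=12≠a[slow]=11 write a[7]=12, slow++,fast++
slow=7 fast=10: a[fast]=13≠a[slow]=12 write a[8]=13, slow++,fast++

length 8; prefix = [1, 4, 6, 7, 10, 11, 12, 13]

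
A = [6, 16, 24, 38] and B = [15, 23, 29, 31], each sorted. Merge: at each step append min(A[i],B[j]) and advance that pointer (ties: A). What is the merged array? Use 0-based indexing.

[6, 15, 16, 23, 24, 29, 31, 38]

i=0 j=0: A[i]=6<=B[j]=15 take 6, i++
i=1 j=0: A[i]=16>B[j]=15 take 15, j++
i=1 j=1: A[i]=16<=B[j]=23 take 16, i++
i=2 j=1: A[i]=24>B[j]=23 take 23, j++
i=2 j=2: A[i]=24<=B[j]=29 take 24, i++
i=3 j=2: A[i]=38>B[j]=29 take 29, j++
i=3 j=3: A[i]=38>B[j]=31 take 31, j++
i=3 j=4: B done, take A[i]=38, i++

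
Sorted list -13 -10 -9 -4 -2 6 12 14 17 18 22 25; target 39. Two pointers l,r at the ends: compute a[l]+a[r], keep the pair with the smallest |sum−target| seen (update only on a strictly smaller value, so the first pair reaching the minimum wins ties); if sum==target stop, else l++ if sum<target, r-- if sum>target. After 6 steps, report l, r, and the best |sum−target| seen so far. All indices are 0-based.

[0,11] -13+25=12 d=27 * → l++
[1,11] -10+25=15 d=24 * → l++
[2,11] -9+25=16 d=23 * → l++
[3,11] -4+25=21 d=18 * → l++
[4,11] -2+25=23 d=16 * → l++
[5,11] 6+25=31 d=8 * → l++

l=6, r=11, best |Δ|=8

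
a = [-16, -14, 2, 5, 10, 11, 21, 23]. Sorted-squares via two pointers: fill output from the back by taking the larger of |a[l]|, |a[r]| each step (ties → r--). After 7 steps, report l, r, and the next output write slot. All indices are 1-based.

[1,8] |-16|<=|23| out[8]=529 → r--
[1,7] |-16|<=|21| out[7]=441 → r--
[1,6] |-16|>|11| out[6]=256 → l++
[2,6] |-14|>|11| out[5]=196 → l++
[3,6] |2|<=|11| out[4]=121 → r--
[3,5] |2|<=|10| out[3]=100 → r--
[3,4] |2|<=|5| out[2]=25 → r--

l=3, r=3, next write slot=1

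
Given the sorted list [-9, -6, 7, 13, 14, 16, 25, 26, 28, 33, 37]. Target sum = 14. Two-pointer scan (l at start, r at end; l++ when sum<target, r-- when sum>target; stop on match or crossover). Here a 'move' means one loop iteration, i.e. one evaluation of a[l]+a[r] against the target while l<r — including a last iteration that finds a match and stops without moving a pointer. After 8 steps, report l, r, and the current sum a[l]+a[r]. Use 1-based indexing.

[1,11] -9+37=28 >14 → r--
[1,10] -9+33=24 >14 → r--
[1,9] -9+28=19 >14 → r--
[1,8] -9+26=17 >14 → r--
[1,7] -9+25=16 >14 → r--
[1,6] -9+16=7 <14 → l++
[2,6] -6+16=10 <14 → l++
[3,6] 7+16=23 >14 → r--

l=3, r=5, sum=21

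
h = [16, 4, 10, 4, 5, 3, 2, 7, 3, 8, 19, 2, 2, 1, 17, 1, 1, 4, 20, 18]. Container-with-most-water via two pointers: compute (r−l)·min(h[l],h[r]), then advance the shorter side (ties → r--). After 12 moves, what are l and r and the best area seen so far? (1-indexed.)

l=1 r=20: min(16,18)*19=304 best=304 *, l++
l=2 r=20: min(4,18)*18=72 best=304, l++
l=3 r=20: min(10,18)*17=170 best=304, l++
l=4 r=20: min(4,18)*16=64 best=304, l++
l=5 r=20: min(5,18)*15=75 best=304, l++
l=6 r=20: min(3,18)*14=42 best=304, l++
l=7 r=20: min(2,18)*13=26 best=304, l++
l=8 r=20: min(7,18)*12=84 best=304, l++
l=9 r=20: min(3,18)*11=33 best=304, l++
l=10 r=20: min(8,18)*10=80 best=304, l++
l=11 r=20: min(19,18)*9=162 best=304, r--
l=11 r=19: min(19,20)*8=152 best=304, l++

l=12, r=19, best area=304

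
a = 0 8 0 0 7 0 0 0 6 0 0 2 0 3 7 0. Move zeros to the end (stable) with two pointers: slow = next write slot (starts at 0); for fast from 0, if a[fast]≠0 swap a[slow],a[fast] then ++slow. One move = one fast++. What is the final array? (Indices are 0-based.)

(s=0,f=0) a[fast]=0 → fast++
(s=0,f=1) a[fast]=8≠0 swap→a[0]=8 → slow++,fast++
(s=1,f=2) a[fast]=0 → fast++
(s=1,f=3) a[fast]=0 → fast++
(s=1,f=4) a[fast]=7≠0 swap→a[1]=7 → slow++,fast++
(s=2,f=5) a[fast]=0 → fast++
(s=2,f=6) a[fast]=0 → fast++
(s=2,f=7) a[fast]=0 → fast++
(s=2,f=8) a[fast]=6≠0 swap→a[2]=6 → slow++,fast++
(s=3,f=9) a[fast]=0 → fast++
(s=3,f=10) a[fast]=0 → fast++
(s=3,f=11) a[fast]=2≠0 swap→a[3]=2 → slow++,fast++
(s=4,f=12) a[fast]=0 → fast++
(s=4,f=13) a[fast]=3≠0 swap→a[4]=3 → slow++,fast++
(s=5,f=14) a[fast]=7≠0 swap→a[5]=7 → slow++,fast++
(s=6,f=15) a[fast]=0 → fast++

[8, 7, 6, 2, 3, 7, 0, 0, 0, 0, 0, 0, 0, 0, 0, 0]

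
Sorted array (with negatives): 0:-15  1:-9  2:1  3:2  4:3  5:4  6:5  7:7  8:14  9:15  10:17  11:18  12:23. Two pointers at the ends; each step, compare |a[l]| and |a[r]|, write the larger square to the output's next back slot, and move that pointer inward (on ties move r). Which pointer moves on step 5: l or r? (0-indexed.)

l=0 r=12: |-15|<=|23| out[12]=529, r--
l=0 r=11: |-15|<=|18| out[11]=324, r--
l=0 r=10: |-15|<=|17| out[10]=289, r--
l=0 r=9: |-15|<=|15| out[9]=225, r--
l=0 r=8: |-15|>|14| out[8]=225, l++

l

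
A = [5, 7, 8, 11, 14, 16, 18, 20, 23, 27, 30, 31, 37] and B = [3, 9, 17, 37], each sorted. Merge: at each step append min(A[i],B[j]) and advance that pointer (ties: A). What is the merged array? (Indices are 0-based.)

[i=0,j=0] A[i]=5>B[j]=3 take 3 → j++
[i=0,j=1] A[i]=5<=B[j]=9 take 5 → i++
[i=1,j=1] A[i]=7<=B[j]=9 take 7 → i++
[i=2,j=1] A[i]=8<=B[j]=9 take 8 → i++
[i=3,j=1] A[i]=11>B[j]=9 take 9 → j++
[i=3,j=2] A[i]=11<=B[j]=17 take 11 → i++
[i=4,j=2] A[i]=14<=B[j]=17 take 14 → i++
[i=5,j=2] A[i]=16<=B[j]=17 take 16 → i++
[i=6,j=2] A[i]=18>B[j]=17 take 17 → j++
[i=6,j=3] A[i]=18<=B[j]=37 take 18 → i++
[i=7,j=3] A[i]=20<=B[j]=37 take 20 → i++
[i=8,j=3] A[i]=23<=B[j]=37 take 23 → i++
[i=9,j=3] A[i]=27<=B[j]=37 take 27 → i++
[i=10,j=3] A[i]=30<=B[j]=37 take 30 → i++
[i=11,j=3] A[i]=31<=B[j]=37 take 31 → i++
[i=12,j=3] A[i]=37<=B[j]=37 take 37 → i++
[i=13,j=3] A done, take B[j]=37 → j++

[3, 5, 7, 8, 9, 11, 14, 16, 17, 18, 20, 23, 27, 30, 31, 37, 37]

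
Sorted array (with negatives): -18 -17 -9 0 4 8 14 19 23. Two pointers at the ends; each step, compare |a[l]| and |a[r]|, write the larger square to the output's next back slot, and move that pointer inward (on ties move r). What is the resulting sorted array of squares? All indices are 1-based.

[0, 16, 64, 81, 196, 289, 324, 361, 529]

[1,9] |-18|<=|23| out[9]=529 → r--
[1,8] |-18|<=|19| out[8]=361 → r--
[1,7] |-18|>|14| out[7]=324 → l++
[2,7] |-17|>|14| out[6]=289 → l++
[3,7] |-9|<=|14| out[5]=196 → r--
[3,6] |-9|>|8| out[4]=81 → l++
[4,6] |0|<=|8| out[3]=64 → r--
[4,5] |0|<=|4| out[2]=16 → r--
[4,4] |0|<=|0| out[1]=0 → r--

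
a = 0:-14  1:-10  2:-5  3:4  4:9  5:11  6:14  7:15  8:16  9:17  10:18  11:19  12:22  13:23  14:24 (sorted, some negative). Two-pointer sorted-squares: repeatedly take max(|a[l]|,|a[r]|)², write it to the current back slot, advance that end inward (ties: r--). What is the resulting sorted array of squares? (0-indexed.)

[0,14] |-14|<=|24| out[14]=576 → r--
[0,13] |-14|<=|23| out[13]=529 → r--
[0,12] |-14|<=|22| out[12]=484 → r--
[0,11] |-14|<=|19| out[11]=361 → r--
[0,10] |-14|<=|18| out[10]=324 → r--
[0,9] |-14|<=|17| out[9]=289 → r--
[0,8] |-14|<=|16| out[8]=256 → r--
[0,7] |-14|<=|15| out[7]=225 → r--
[0,6] |-14|<=|14| out[6]=196 → r--
[0,5] |-14|>|11| out[5]=196 → l++
[1,5] |-10|<=|11| out[4]=121 → r--
[1,4] |-10|>|9| out[3]=100 → l++
[2,4] |-5|<=|9| out[2]=81 → r--
[2,3] |-5|>|4| out[1]=25 → l++
[3,3] |4|<=|4| out[0]=16 → r--

[16, 25, 81, 100, 121, 196, 196, 225, 256, 289, 324, 361, 484, 529, 576]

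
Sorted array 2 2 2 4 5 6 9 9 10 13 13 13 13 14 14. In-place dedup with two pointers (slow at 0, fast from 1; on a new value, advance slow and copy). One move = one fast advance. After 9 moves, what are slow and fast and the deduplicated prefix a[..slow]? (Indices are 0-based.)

slow=6, fast=10, prefix=[2, 4, 5, 6, 9, 10, 13]

slow=0 fast=1: a[fast]=2=a[slow] dup, fast++
slow=0 fast=2: a[fast]=2=a[slow] dup, fast++
slow=0 fast=3: a[fast]=4≠a[slow]=2 write a[1]=4, slow++,fast++
slow=1 fast=4: a[fast]=5≠a[slow]=4 write a[2]=5, slow++,fast++
slow=2 fast=5: a[fast]=6≠a[slow]=5 write a[3]=6, slow++,fast++
slow=3 fast=6: a[fast]=9≠a[slow]=6 write a[4]=9, slow++,fast++
slow=4 fast=7: a[fast]=9=a[slow] dup, fast++
slow=4 fast=8: a[fast]=10≠a[slow]=9 write a[5]=10, slow++,fast++
slow=5 fast=9: a[fast]=13≠a[slow]=10 write a[6]=13, slow++,fast++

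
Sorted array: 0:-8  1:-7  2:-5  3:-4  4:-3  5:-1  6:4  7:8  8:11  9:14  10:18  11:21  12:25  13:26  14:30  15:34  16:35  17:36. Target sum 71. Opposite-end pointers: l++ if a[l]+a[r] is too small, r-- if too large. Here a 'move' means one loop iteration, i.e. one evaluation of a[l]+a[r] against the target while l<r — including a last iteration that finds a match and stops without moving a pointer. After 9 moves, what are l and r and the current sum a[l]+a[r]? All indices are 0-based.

[0,17] -8+36=28 <71 → l++
[1,17] -7+36=29 <71 → l++
[2,17] -5+36=31 <71 → l++
[3,17] -4+36=32 <71 → l++
[4,17] -3+36=33 <71 → l++
[5,17] -1+36=35 <71 → l++
[6,17] 4+36=40 <71 → l++
[7,17] 8+36=44 <71 → l++
[8,17] 11+36=47 <71 → l++

l=9, r=17, sum=50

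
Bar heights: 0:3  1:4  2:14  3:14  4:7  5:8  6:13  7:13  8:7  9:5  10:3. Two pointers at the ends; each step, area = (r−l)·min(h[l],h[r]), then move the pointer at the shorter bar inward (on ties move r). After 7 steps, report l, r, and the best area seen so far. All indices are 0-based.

[0,10] min(3,3)*10=30 best=30 * → r--
[0,9] min(3,5)*9=27 best=30 → l++
[1,9] min(4,5)*8=32 best=32 * → l++
[2,9] min(14,5)*7=35 best=35 * → r--
[2,8] min(14,7)*6=42 best=42 * → r--
[2,7] min(14,13)*5=65 best=65 * → r--
[2,6] min(14,13)*4=52 best=65 → r--

l=2, r=5, best area=65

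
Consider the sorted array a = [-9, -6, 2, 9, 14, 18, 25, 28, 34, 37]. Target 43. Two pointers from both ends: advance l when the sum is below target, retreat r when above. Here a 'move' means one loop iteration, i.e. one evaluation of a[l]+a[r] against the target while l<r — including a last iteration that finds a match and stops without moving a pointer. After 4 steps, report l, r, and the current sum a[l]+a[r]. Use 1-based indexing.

[1,10] -9+37=28 <43 → l++
[2,10] -6+37=31 <43 → l++
[3,10] 2+37=39 <43 → l++
[4,10] 9+37=46 >43 → r--

l=4, r=9, sum=43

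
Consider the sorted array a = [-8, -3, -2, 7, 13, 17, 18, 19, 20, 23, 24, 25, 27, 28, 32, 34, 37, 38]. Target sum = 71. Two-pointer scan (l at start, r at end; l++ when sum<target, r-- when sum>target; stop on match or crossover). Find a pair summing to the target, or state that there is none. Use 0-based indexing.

(34, 37)

l=0 r=17: -8+38=30 <71, l++
l=1 r=17: -3+38=35 <71, l++
l=2 r=17: -2+38=36 <71, l++
l=3 r=17: 7+38=45 <71, l++
l=4 r=17: 13+38=51 <71, l++
l=5 r=17: 17+38=55 <71, l++
l=6 r=17: 18+38=56 <71, l++
l=7 r=17: 19+38=57 <71, l++
l=8 r=17: 20+38=58 <71, l++
l=9 r=17: 23+38=61 <71, l++
l=10 r=17: 24+38=62 <71, l++
l=11 r=17: 25+38=63 <71, l++
l=12 r=17: 27+38=65 <71, l++
l=13 r=17: 28+38=66 <71, l++
l=14 r=17: 32+38=70 <71, l++
l=15 r=17: 34+38=72 >71, r--
l=15 r=16: 34+37=71, found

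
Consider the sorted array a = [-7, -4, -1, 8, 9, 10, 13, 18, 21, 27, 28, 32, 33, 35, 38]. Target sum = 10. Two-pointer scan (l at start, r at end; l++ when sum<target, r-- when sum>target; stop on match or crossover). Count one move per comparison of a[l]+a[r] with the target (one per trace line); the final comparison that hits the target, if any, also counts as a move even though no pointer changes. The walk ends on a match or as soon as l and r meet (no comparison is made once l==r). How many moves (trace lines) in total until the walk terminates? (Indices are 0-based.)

14 moves

[0,14] -7+38=31 >10 → r--
[0,13] -7+35=28 >10 → r--
[0,12] -7+33=26 >10 → r--
[0,11] -7+32=25 >10 → r--
[0,10] -7+28=21 >10 → r--
[0,9] -7+27=20 >10 → r--
[0,8] -7+21=14 >10 → r--
[0,7] -7+18=11 >10 → r--
[0,6] -7+13=6 <10 → l++
[1,6] -4+13=9 <10 → l++
[2,6] -1+13=12 >10 → r--
[2,5] -1+10=9 <10 → l++
[3,5] 8+10=18 >10 → r--
[3,4] 8+9=17 >10 → r--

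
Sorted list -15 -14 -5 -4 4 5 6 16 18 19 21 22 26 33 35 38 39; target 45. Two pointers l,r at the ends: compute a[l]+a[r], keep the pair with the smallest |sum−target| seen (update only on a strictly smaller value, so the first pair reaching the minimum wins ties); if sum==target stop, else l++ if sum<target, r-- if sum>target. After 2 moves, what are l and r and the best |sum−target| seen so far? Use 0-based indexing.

l=2, r=16, best |Δ|=20

l=0 r=16: -15+39=24 d=21 *, l++
l=1 r=16: -14+39=25 d=20 *, l++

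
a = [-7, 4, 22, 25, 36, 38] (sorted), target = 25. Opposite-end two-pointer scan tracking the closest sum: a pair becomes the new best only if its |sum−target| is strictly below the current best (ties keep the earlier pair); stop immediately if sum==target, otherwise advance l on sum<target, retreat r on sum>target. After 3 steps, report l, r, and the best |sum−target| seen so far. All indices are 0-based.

l=1, r=3, best |Δ|=4

[0,5] -7+38=31 d=6 * → r--
[0,4] -7+36=29 d=4 * → r--
[0,3] -7+25=18 d=7 → l++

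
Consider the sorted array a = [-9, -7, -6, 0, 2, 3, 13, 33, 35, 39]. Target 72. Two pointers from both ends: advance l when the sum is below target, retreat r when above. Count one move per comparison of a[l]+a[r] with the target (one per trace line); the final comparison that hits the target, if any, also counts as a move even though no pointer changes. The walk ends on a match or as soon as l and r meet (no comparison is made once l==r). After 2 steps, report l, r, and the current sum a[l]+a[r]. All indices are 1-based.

l=3, r=10, sum=33

l=1 r=10: -9+39=30 <72, l++
l=2 r=10: -7+39=32 <72, l++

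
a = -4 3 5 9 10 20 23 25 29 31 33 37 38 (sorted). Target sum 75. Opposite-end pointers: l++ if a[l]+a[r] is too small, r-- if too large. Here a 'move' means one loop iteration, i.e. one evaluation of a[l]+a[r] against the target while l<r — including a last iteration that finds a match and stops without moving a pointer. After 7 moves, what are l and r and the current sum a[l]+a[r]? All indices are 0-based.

l=7, r=12, sum=63

l=0 r=12: -4+38=34 <75, l++
l=1 r=12: 3+38=41 <75, l++
l=2 r=12: 5+38=43 <75, l++
l=3 r=12: 9+38=47 <75, l++
l=4 r=12: 10+38=48 <75, l++
l=5 r=12: 20+38=58 <75, l++
l=6 r=12: 23+38=61 <75, l++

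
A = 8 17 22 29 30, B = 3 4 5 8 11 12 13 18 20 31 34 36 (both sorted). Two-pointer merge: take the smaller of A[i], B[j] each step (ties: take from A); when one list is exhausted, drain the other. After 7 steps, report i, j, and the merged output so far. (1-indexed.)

[i=1,j=1] A[i]=8>B[j]=3 take 3 → j++
[i=1,j=2] A[i]=8>B[j]=4 take 4 → j++
[i=1,j=3] A[i]=8>B[j]=5 take 5 → j++
[i=1,j=4] A[i]=8<=B[j]=8 take 8 → i++
[i=2,j=4] A[i]=17>B[j]=8 take 8 → j++
[i=2,j=5] A[i]=17>B[j]=11 take 11 → j++
[i=2,j=6] A[i]=17>B[j]=12 take 12 → j++

i=2, j=7, merged so far=[3, 4, 5, 8, 8, 11, 12]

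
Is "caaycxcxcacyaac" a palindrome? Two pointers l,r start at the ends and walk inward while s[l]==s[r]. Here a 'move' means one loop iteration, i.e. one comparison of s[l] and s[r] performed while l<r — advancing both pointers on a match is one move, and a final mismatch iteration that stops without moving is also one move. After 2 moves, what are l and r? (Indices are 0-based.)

l=0 r=14: 'c'=='c', l++,r--
l=1 r=13: 'a'=='a', l++,r--

l=2, r=12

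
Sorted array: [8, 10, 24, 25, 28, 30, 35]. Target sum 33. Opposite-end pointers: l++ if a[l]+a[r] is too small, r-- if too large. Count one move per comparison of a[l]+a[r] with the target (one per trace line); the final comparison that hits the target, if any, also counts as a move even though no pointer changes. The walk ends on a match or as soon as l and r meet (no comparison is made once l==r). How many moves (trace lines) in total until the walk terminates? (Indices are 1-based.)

4 moves

[1,7] 8+35=43 >33 → r--
[1,6] 8+30=38 >33 → r--
[1,5] 8+28=36 >33 → r--
[1,4] 8+25=33 → found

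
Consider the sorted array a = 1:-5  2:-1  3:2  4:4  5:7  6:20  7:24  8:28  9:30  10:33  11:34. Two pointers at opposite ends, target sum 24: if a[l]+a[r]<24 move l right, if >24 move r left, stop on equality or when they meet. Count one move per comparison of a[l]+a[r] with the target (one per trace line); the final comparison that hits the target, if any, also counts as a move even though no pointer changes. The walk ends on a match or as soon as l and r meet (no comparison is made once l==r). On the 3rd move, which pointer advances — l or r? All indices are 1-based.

[1,11] -5+34=29 >24 → r--
[1,10] -5+33=28 >24 → r--
[1,9] -5+30=25 >24 → r--

r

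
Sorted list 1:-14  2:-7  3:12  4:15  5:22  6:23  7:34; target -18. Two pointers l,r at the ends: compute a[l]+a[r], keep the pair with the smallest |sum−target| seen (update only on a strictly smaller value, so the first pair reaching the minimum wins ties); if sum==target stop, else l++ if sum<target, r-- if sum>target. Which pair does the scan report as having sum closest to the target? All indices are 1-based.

pair (-14, -7) with sum -21 (|Δ|=3)

[1,7] -14+34=20 d=38 * → r--
[1,6] -14+23=9 d=27 * → r--
[1,5] -14+22=8 d=26 * → r--
[1,4] -14+15=1 d=19 * → r--
[1,3] -14+12=-2 d=16 * → r--
[1,2] -14+-7=-21 d=3 * → l++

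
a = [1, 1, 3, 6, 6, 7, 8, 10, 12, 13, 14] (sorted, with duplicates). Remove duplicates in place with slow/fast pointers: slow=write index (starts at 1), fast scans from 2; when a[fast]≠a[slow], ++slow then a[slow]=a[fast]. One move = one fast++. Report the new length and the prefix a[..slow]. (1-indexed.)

length 9; prefix = [1, 3, 6, 7, 8, 10, 12, 13, 14]

slow=1 fast=2: a[fast]=1=a[slow] dup, fast++
slow=1 fast=3: a[fast]=3≠a[slow]=1 write a[2]=3, slow++,fast++
slow=2 fast=4: a[fast]=6≠a[slow]=3 write a[3]=6, slow++,fast++
slow=3 fast=5: a[fast]=6=a[slow] dup, fast++
slow=3 fast=6: a[fast]=7≠a[slow]=6 write a[4]=7, slow++,fast++
slow=4 fast=7: a[fast]=8≠a[slow]=7 write a[5]=8, slow++,fast++
slow=5 fast=8: a[fast]=10≠a[slow]=8 write a[6]=10, slow++,fast++
slow=6 fast=9: a[fast]=12≠a[slow]=10 write a[7]=12, slow++,fast++
slow=7 fast=10: a[fast]=13≠a[slow]=12 write a[8]=13, slow++,fast++
slow=8 fast=11: a[fast]=14≠a[slow]=13 write a[9]=14, slow++,fast++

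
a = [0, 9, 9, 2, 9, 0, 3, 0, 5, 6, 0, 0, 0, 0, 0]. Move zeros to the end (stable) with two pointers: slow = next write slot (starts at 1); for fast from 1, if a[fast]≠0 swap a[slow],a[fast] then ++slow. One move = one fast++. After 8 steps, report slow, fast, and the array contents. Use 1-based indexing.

slow=6, fast=9, a=[9, 9, 2, 9, 3, 0, 0, 0, 5, 6, 0, 0, 0, 0, 0]

slow=1 fast=1: a[fast]=0, fast++
slow=1 fast=2: a[fast]=9≠0 swap→a[1]=9, slow++,fast++
slow=2 fast=3: a[fast]=9≠0 swap→a[2]=9, slow++,fast++
slow=3 fast=4: a[fast]=2≠0 swap→a[3]=2, slow++,fast++
slow=4 fast=5: a[fast]=9≠0 swap→a[4]=9, slow++,fast++
slow=5 fast=6: a[fast]=0, fast++
slow=5 fast=7: a[fast]=3≠0 swap→a[5]=3, slow++,fast++
slow=6 fast=8: a[fast]=0, fast++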